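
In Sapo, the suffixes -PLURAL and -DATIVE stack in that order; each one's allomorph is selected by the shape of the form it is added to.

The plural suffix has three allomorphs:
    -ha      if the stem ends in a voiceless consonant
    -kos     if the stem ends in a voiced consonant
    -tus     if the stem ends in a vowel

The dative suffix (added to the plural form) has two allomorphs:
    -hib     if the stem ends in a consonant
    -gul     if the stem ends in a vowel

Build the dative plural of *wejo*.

wejotushib

*wejo*: final sound = /o/, a vowel → -tus → *wejotus*.
The plural form *wejotus* — final sound /s/ (a consonant) → -hib → *wejotushib*.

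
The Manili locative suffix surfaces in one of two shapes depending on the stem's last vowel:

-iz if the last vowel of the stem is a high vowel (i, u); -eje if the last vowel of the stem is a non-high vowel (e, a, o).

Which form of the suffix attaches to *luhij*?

The last vowel of *luhij* is /i/, which is a high vowel, so the suffix is -iz.

-iz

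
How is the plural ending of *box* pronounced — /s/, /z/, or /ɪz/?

The stem *box* ends in a sibilant (/s, z, ʃ, ʒ, tʃ, dʒ/).
The plural suffix surfaces as /ɪz/ after sibilants, /s/ after other voiceless consonants, and /z/ after other voiced sounds.
So the plural -s on *box* is pronounced /ɪz/.

/ɪz/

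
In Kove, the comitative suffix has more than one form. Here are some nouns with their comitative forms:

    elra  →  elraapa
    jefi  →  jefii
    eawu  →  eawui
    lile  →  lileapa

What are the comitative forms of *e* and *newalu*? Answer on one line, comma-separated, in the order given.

The alternation tracks the last vowel of the stem — -i when the last vowel of the stem is a high vowel (*jefi*, *eawu*); -apa when the last vowel of the stem is a non-high vowel (*elra*, *lile*).
*e*: last vowel = /e/, a non-high vowel → -apa → *eapa*.
Since the last vowel of *newalu* is /u/ (a high vowel), it takes -i, giving *newalui*.

eapa, newalui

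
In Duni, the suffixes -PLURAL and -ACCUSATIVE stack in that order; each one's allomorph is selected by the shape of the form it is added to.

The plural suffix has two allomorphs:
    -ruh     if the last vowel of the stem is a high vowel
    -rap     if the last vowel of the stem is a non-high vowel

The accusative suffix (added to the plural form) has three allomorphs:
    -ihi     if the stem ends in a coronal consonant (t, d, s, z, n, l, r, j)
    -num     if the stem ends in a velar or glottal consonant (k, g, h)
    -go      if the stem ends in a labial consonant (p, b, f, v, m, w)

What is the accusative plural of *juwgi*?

Since the last vowel of *juwgi* is /i/ (a high vowel), it takes -ruh, giving *juwgiruh*.
The plural form *juwgiruh*: final consonant = /h/, velar/glottal → -num → *juwgiruhnum*.

juwgiruhnum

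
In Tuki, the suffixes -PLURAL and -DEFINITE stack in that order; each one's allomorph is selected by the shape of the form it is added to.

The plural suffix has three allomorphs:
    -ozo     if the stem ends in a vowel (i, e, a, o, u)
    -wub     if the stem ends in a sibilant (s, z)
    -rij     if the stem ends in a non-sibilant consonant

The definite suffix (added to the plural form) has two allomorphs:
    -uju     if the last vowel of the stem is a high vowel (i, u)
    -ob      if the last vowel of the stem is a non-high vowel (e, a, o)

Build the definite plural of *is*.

iswubuju

*is* — final sound /s/ (a sibilant) → -wub → *iswub*.
The last vowel of the plural form *iswub* is /u/, which is a high vowel, so the definite suffix is -uju, giving *iswubuju*.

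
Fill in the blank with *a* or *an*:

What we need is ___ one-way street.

a

The indefinite article is chosen by the initial *sound* of the following word, not its spelling.
*one-way* begins with the sound /wʌ/ (*one* pronounced /wʌn/) — a consonant sound.
So the article is *a*: What we need is a one-way street.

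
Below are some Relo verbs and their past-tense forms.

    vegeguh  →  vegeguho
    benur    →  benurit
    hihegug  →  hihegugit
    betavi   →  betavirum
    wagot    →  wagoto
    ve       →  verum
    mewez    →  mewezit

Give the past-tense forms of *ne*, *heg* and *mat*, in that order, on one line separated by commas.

The pattern is voicing of the final sound: -o when the stem ends in a voiceless consonant (*vegeguh*, *wagot*); -it when the stem ends in a voiced consonant (*benur*, *hihegug*, *mewez*); -rum when the stem ends in a vowel (*betavi*, *ve*).
Since the final sound of *ne* is /e/ (a vowel), it takes -rum, giving *nerum*.
*heg* — final sound /g/ (a voiced consonant) → -it → *hegit*.
The final sound of *mat* is /t/, which is a voiceless consonant, so the suffix is -o, giving *mato*.

nerum, hegit, mato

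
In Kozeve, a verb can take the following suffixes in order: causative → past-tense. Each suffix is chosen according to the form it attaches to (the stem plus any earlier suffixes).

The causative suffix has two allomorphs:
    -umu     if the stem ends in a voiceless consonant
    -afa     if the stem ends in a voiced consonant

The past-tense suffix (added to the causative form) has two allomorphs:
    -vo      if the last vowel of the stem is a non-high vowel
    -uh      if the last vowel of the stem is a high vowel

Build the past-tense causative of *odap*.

Since the final consonant of *odap* is /p/ (voiceless), it takes -umu, giving *odapumu*.
Since the last vowel of the causative form *odapumu* is /u/ (a high vowel), it takes -uh, giving *odapumuuh*.

odapumuuh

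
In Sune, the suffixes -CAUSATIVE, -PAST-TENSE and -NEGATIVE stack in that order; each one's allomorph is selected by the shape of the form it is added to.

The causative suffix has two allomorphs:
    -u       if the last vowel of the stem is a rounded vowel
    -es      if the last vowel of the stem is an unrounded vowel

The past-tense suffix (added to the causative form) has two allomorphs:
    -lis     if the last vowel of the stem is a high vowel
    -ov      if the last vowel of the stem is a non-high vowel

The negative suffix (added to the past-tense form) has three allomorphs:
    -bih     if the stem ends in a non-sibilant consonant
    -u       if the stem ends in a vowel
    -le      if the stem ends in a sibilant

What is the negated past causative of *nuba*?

nubaesovbih

*nuba*: last vowel = /a/, an unrounded vowel → -es → *nubaes*.
The last vowel of the causative form *nubaes* is /e/, which is a non-high vowel, so the past-tense suffix is -ov, giving *nubaesov*.
The final sound of the past-tense form *nubaesov* is /v/, which is a non-sibilant consonant, so the negative suffix is -bih, giving *nubaesovbih*.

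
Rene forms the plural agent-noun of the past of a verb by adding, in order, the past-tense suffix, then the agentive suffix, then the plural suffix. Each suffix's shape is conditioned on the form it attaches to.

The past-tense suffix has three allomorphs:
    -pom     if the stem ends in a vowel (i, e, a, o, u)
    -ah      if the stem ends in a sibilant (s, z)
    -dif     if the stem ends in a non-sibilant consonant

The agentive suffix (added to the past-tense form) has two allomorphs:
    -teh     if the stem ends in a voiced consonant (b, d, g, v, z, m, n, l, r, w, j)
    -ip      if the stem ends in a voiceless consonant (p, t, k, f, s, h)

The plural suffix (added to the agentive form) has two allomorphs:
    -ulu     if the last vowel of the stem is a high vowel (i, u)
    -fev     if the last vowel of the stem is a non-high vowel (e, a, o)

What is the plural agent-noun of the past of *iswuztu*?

iswuztupomtehfev

*iswuztu*: final sound = /u/, a vowel → -pom → *iswuztupom*.
The past-tense form *iswuztupom* — final consonant /m/ (voiced) → -teh → *iswuztupomteh*.
Since the last vowel of the agentive form *iswuztupomteh* is /e/ (a non-high vowel), it takes -fev, giving *iswuztupomtehfev*.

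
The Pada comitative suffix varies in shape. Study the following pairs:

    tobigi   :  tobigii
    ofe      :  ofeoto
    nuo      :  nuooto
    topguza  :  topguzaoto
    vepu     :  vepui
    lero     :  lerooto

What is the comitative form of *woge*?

wogeoto

The suffix is conditioned by the last vowel: -i when the last vowel of the stem is a high vowel (*tobigi*, *vepu*); -oto when the last vowel of the stem is a non-high vowel (*ofe*, *nuo*, *topguza*, *lero*).
The last vowel of *woge* is /e/, which is a non-high vowel, so the suffix is -oto, giving *wogeoto*.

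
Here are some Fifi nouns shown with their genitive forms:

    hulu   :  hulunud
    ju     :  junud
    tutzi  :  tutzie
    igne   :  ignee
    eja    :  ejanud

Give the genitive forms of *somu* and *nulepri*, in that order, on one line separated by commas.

The alternation tracks the last vowel of the stem — -e when the last vowel of the stem is a front vowel (*tutzi*, *igne*); -nud when the last vowel of the stem is a back vowel (*hulu*, *ju*, *eja*).
Since the last vowel of *somu* is /u/ (a back vowel), it takes -nud, giving *somunud*.
*nulepri* — last vowel /i/ (a front vowel) → -e → *nuleprie*.

somunud, nuleprie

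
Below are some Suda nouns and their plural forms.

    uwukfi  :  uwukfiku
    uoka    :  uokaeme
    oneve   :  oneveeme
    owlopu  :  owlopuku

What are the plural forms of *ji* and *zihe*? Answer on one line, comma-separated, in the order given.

jiku, ziheeme

Looking at the last vowel of each stem: -ku when the last vowel of the stem is a high vowel (*uwukfi*, *owlopu*); -eme when the last vowel of the stem is a non-high vowel (*uoka*, *oneve*).
*ji* — last vowel /i/ (a high vowel) → -ku → *jiku*.
Since the last vowel of *zihe* is /e/ (a non-high vowel), it takes -eme, giving *ziheeme*.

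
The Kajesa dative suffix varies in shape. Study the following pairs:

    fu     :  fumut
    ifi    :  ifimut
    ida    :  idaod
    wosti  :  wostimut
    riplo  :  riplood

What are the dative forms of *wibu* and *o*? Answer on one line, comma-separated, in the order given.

wibumut, ood

The alternation tracks the last vowel of the stem — -mut when the last vowel of the stem is a high vowel (*fu*, *ifi*, *wosti*); -od when the last vowel of the stem is a non-high vowel (*ida*, *riplo*).
*wibu* — last vowel /u/ (a high vowel) → -mut → *wibumut*.
The last vowel of *o* is /o/, which is a non-high vowel, so the suffix is -od, giving *ood*.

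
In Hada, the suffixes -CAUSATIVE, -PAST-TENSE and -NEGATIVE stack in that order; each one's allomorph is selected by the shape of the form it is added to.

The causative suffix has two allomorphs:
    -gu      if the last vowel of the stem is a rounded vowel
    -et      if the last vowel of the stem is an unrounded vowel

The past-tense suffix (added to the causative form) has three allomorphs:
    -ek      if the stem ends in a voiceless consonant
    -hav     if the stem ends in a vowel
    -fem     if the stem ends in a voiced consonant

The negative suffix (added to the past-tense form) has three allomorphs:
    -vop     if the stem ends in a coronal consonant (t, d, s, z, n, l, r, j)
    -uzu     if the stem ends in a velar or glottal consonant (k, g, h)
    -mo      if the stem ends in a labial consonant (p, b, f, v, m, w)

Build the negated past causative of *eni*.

Since the last vowel of *eni* is /i/ (an unrounded vowel), it takes -et, giving *eniet*.
The causative form *eniet*: final sound = /t/, a voiceless consonant → -ek → *enietek*.
The past-tense form *enietek* — final consonant /k/ (velar/glottal) → -uzu → *enietekuzu*.

enietekuzu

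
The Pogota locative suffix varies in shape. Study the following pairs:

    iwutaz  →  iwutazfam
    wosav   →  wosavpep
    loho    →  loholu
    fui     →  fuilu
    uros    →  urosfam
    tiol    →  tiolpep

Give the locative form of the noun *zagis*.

The pattern is sibilance of the final sound: -fam when the stem ends in a sibilant (*iwutaz*, *uros*); -pep when the stem ends in a non-sibilant consonant (*wosav*, *tiol*); -lu when the stem ends in a vowel (*loho*, *fui*).
*zagis*: final sound = /s/, a sibilant → -fam → *zagisfam*.

zagisfam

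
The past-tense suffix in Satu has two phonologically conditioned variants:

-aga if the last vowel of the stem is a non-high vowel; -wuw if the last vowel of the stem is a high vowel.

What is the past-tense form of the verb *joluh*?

joluhwuw

*joluh* — last vowel /u/ (a high vowel) → -wuw → *joluhwuw*.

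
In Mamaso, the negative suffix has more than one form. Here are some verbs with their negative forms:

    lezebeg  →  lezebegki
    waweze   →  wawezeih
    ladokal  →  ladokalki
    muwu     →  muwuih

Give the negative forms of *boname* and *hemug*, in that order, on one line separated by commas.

bonameih, hemugki

The suffix is conditioned by the final sound: -ki when the stem ends in a consonant (*lezebeg*, *ladokal*); -ih when the stem ends in a vowel (*waweze*, *muwu*).
*boname*: final sound = /e/, a vowel → -ih → *bonameih*.
*hemug* — final sound /g/ (a consonant) → -ki → *hemugki*.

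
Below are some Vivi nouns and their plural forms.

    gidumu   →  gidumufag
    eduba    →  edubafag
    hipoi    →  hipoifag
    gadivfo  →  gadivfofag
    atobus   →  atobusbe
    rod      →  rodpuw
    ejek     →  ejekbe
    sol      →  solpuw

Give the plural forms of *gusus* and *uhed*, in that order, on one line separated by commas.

gususbe, uhedpuw

The alternation tracks the final sound of the stem — -be when the stem ends in a voiceless consonant (*atobus*, *ejek*); -puw when the stem ends in a voiced consonant (*rod*, *sol*); -fag when the stem ends in a vowel (*gidumu*, *eduba*, *hipoi*, *gadivfo*).
Since the final sound of *gusus* is /s/ (a voiceless consonant), it takes -be, giving *gususbe*.
The final sound of *uhed* is /d/, which is a voiced consonant, so the suffix is -puw, giving *uhedpuw*.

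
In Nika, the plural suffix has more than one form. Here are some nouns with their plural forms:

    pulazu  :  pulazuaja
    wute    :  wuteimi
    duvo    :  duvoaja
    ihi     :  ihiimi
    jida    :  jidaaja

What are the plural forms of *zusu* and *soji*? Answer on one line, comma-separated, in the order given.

The alternation tracks the last vowel of the stem — -imi when the last vowel of the stem is a front vowel (*wute*, *ihi*); -aja when the last vowel of the stem is a back vowel (*pulazu*, *duvo*, *jida*).
The last vowel of *zusu* is /u/, which is a back vowel, so the suffix is -aja, giving *zusuaja*.
Since the last vowel of *soji* is /i/ (a front vowel), it takes -imi, giving *sojiimi*.

zusuaja, sojiimi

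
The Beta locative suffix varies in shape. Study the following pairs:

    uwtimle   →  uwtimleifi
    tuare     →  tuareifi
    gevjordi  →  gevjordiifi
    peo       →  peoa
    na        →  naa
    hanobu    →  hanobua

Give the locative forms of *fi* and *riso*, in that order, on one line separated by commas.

fiifi, risoa

The alternation tracks the last vowel of the stem — -ifi when the last vowel of the stem is a front vowel (*uwtimle*, *tuare*, *gevjordi*); -a when the last vowel of the stem is a back vowel (*peo*, *na*, *hanobu*).
Since the last vowel of *fi* is /i/ (a front vowel), it takes -ifi, giving *fiifi*.
*riso*: last vowel = /o/, a back vowel → -a → *risoa*.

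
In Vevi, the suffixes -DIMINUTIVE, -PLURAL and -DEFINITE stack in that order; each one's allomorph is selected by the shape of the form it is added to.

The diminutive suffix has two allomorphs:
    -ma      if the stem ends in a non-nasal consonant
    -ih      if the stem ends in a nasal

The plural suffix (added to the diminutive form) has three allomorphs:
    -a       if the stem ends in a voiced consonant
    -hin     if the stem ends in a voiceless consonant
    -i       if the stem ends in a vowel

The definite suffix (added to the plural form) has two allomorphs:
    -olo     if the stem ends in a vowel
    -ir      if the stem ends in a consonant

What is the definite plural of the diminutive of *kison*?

*kison*: final consonant = /n/, a nasal → -ih → *kisonih*.
The final sound of the diminutive form *kisonih* is /h/, which is a voiceless consonant, so the plural suffix is -hin, giving *kisonihhin*.
The plural form *kisonihhin* — final sound /n/ (a consonant) → -ir → *kisonihhinir*.

kisonihhinir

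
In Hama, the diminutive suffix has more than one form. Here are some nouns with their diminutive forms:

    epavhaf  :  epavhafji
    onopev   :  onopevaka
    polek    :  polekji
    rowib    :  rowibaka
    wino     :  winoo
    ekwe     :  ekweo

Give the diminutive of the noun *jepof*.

jepofji

Looking at the final sound of each stem: -ji when the stem ends in a voiceless consonant (*epavhaf*, *polek*); -aka when the stem ends in a voiced consonant (*onopev*, *rowib*); -o when the stem ends in a vowel (*wino*, *ekwe*).
*jepof* — final sound /f/ (a voiceless consonant) → -ji → *jepofji*.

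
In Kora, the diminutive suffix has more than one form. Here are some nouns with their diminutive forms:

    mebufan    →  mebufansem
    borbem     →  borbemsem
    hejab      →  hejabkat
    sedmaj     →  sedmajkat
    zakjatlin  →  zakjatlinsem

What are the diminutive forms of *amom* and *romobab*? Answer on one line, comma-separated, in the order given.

The suffix is conditioned by the final consonant: -sem when the stem ends in a nasal (*mebufan*, *borbem*, *zakjatlin*); -kat when the stem ends in a non-nasal consonant (*hejab*, *sedmaj*).
*amom*: final consonant = /m/, a nasal → -sem → *amomsem*.
*romobab*: final consonant = /b/, non-nasal → -kat → *romobabkat*.

amomsem, romobabkat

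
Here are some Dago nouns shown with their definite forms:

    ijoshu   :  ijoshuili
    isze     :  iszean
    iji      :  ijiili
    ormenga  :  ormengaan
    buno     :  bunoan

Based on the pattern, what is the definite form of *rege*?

The suffix is conditioned by the last vowel: -ili when the last vowel of the stem is a high vowel (*ijoshu*, *iji*); -an when the last vowel of the stem is a non-high vowel (*isze*, *ormenga*, *buno*).
*rege*: last vowel = /e/, a non-high vowel → -an → *regean*.

regean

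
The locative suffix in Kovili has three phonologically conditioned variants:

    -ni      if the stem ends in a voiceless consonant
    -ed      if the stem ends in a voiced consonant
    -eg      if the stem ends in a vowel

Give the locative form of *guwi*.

guwieg

Since the final sound of *guwi* is /i/ (a vowel), it takes -eg, giving *guwieg*.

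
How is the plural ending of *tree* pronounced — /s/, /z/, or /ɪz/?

The stem *tree* ends in a voiced non-sibilant sound.
The plural suffix surfaces as /ɪz/ after sibilants, /s/ after other voiceless consonants, and /z/ after other voiced sounds.
So the plural -s on *tree* is pronounced /z/.

/z/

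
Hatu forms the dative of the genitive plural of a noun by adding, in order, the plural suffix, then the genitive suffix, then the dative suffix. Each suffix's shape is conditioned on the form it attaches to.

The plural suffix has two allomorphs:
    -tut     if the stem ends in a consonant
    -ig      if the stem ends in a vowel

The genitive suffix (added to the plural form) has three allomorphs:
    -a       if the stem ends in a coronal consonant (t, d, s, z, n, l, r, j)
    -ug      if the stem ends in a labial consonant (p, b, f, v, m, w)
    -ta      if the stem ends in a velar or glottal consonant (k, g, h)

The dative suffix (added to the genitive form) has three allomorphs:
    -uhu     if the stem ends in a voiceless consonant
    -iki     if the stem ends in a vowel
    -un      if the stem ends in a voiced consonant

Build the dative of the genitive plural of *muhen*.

*muhen* — final sound /n/ (a consonant) → -tut → *muhentut*.
The plural form *muhentut* — final consonant /t/ (coronal) → -a → *muhentuta*.
The genitive form *muhentuta* — final sound /a/ (a vowel) → -iki → *muhentutaiki*.

muhentutaiki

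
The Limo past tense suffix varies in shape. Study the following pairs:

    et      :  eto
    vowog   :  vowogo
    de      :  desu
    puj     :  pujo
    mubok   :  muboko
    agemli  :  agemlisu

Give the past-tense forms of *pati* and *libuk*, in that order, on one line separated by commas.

The pattern is consonant vs. vowel: -o when the stem ends in a consonant (*et*, *vowog*, *puj*, *mubok*); -su when the stem ends in a vowel (*de*, *agemli*).
The final sound of *pati* is /i/, which is a vowel, so the suffix is -su, giving *patisu*.
The final sound of *libuk* is /k/, which is a consonant, so the suffix is -o, giving *libuko*.

patisu, libuko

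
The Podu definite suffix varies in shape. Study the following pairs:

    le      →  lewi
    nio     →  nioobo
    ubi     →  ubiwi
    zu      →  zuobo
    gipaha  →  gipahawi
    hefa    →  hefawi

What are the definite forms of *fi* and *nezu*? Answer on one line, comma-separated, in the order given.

fiwi, nezuobo

The alternation tracks the last vowel of the stem — -obo when the last vowel of the stem is a rounded vowel (*nio*, *zu*); -wi when the last vowel of the stem is an unrounded vowel (*le*, *ubi*, *gipaha*, *hefa*).
The last vowel of *fi* is /i/, which is an unrounded vowel, so the suffix is -wi, giving *fiwi*.
*nezu* — last vowel /u/ (a rounded vowel) → -obo → *nezuobo*.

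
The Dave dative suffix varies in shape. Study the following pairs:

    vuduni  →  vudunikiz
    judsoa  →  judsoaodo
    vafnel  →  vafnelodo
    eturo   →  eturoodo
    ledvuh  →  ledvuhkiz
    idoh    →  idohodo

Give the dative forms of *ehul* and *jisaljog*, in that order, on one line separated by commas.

ehulkiz, jisaljogodo

The pattern is height harmony: -kiz when the last vowel of the stem is a high vowel (*vuduni*, *ledvuh*); -odo when the last vowel of the stem is a non-high vowel (*judsoa*, *vafnel*, *eturo*, *idoh*).
*ehul*: last vowel = /u/, a high vowel → -kiz → *ehulkiz*.
*jisaljog* — last vowel /o/ (a non-high vowel) → -odo → *jisaljogodo*.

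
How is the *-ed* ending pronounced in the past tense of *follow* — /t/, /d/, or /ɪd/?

/d/

The stem *follow* ends in a voiced sound other than /d/.
The -ed suffix is realized as /ɪd/ after /t, d/; as /t/ after other voiceless consonants; and as /d/ after other voiced sounds.
So -ed on *follow* is pronounced /d/.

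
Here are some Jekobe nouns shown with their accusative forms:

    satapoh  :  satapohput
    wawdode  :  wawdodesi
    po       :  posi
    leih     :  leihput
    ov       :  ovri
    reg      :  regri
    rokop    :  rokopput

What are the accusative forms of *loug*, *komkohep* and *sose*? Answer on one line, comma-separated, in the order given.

lougri, komkohepput, sosesi

The pattern is voicing of the final sound: -put when the stem ends in a voiceless consonant (*satapoh*, *leih*, *rokop*); -ri when the stem ends in a voiced consonant (*ov*, *reg*); -si when the stem ends in a vowel (*wawdode*, *po*).
Since the final sound of *loug* is /g/ (a voiced consonant), it takes -ri, giving *lougri*.
The final sound of *komkohep* is /p/, which is a voiceless consonant, so the suffix is -put, giving *komkohepput*.
Since the final sound of *sose* is /e/ (a vowel), it takes -si, giving *sosesi*.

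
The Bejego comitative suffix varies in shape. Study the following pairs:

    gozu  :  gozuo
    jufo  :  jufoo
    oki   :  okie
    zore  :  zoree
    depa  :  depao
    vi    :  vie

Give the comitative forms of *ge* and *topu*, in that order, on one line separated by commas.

gee, topuo

The alternation tracks the last vowel of the stem — -e when the last vowel of the stem is a front vowel (*oki*, *zore*, *vi*); -o when the last vowel of the stem is a back vowel (*gozu*, *jufo*, *depa*).
The last vowel of *ge* is /e/, which is a front vowel, so the suffix is -e, giving *gee*.
Since the last vowel of *topu* is /u/ (a back vowel), it takes -o, giving *topuo*.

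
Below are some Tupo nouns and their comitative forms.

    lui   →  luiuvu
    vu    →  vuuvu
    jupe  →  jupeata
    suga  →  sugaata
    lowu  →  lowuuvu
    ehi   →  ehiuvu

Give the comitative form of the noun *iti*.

The suffix is conditioned by the last vowel: -uvu when the last vowel of the stem is a high vowel (*lui*, *vu*, *lowu*, *ehi*); -ata when the last vowel of the stem is a non-high vowel (*jupe*, *suga*).
*iti*: last vowel = /i/, a high vowel → -uvu → *itiuvu*.

itiuvu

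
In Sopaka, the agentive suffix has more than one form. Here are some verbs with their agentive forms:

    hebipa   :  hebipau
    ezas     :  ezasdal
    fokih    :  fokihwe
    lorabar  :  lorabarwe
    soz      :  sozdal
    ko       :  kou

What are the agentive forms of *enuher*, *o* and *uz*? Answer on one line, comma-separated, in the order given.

enuherwe, ou, uzdal

The suffix is conditioned by the final sound: -dal when the stem ends in a sibilant (*ezas*, *soz*); -we when the stem ends in a non-sibilant consonant (*fokih*, *lorabar*); -u when the stem ends in a vowel (*hebipa*, *ko*).
*enuher*: final sound = /r/, a non-sibilant consonant → -we → *enuherwe*.
*o*: final sound = /o/, a vowel → -u → *ou*.
*uz*: final sound = /z/, a sibilant → -dal → *uzdal*.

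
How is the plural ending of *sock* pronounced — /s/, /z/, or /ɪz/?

The stem *sock* ends in a voiceless non-sibilant consonant.
The plural suffix surfaces as /ɪz/ after sibilants, /s/ after other voiceless consonants, and /z/ after other voiced sounds.
So the plural -s on *sock* is pronounced /s/.

/s/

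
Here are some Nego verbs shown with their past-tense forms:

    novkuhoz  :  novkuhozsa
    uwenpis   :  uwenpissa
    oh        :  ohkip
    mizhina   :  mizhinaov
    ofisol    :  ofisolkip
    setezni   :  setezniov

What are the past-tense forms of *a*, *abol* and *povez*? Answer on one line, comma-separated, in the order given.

Looking at the final sound of each stem: -sa when the stem ends in a sibilant (*novkuhoz*, *uwenpis*); -kip when the stem ends in a non-sibilant consonant (*oh*, *ofisol*); -ov when the stem ends in a vowel (*mizhina*, *setezni*).
The final sound of *a* is /a/, which is a vowel, so the suffix is -ov, giving *aov*.
The final sound of *abol* is /l/, which is a non-sibilant consonant, so the suffix is -kip, giving *abolkip*.
*povez*: final sound = /z/, a sibilant → -sa → *povezsa*.

aov, abolkip, povezsa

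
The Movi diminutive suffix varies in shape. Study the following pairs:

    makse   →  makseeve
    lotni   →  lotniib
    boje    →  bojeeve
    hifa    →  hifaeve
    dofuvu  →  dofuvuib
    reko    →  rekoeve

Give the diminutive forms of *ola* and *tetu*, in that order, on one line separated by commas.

olaeve, tetuib

Looking at the last vowel of each stem: -ib when the last vowel of the stem is a high vowel (*lotni*, *dofuvu*); -eve when the last vowel of the stem is a non-high vowel (*makse*, *boje*, *hifa*, *reko*).
Since the last vowel of *ola* is /a/ (a non-high vowel), it takes -eve, giving *olaeve*.
Since the last vowel of *tetu* is /u/ (a high vowel), it takes -ib, giving *tetuib*.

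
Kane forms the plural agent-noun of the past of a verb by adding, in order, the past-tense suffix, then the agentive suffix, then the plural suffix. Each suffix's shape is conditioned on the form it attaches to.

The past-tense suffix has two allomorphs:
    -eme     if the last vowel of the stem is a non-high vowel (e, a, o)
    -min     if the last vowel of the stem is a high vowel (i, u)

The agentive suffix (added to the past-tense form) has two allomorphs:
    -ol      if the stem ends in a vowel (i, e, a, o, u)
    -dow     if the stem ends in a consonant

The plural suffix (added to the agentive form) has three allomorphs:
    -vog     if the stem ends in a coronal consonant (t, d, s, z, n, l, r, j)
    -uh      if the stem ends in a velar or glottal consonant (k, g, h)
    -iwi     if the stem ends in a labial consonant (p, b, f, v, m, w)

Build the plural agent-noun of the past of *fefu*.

The last vowel of *fefu* is /u/, which is a high vowel, so the past-tense suffix is -min, giving *fefumin*.
The past-tense form *fefumin*: final sound = /n/, a consonant → -dow → *fefumindow*.
The final consonant of the agentive form *fefumindow* is /w/, which is labial, so the plural suffix is -iwi, giving *fefumindowiwi*.

fefumindowiwi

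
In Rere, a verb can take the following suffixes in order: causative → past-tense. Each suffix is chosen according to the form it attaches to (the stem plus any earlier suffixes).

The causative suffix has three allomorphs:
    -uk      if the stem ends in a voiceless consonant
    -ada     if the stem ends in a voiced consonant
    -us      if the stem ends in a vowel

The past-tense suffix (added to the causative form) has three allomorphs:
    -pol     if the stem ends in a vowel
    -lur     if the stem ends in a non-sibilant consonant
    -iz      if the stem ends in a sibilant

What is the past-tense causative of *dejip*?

dejipuklur

*dejip* — final sound /p/ (a voiceless consonant) → -uk → *dejipuk*.
The final sound of the causative form *dejipuk* is /k/, which is a non-sibilant consonant, so the past-tense suffix is -lur, giving *dejipuklur*.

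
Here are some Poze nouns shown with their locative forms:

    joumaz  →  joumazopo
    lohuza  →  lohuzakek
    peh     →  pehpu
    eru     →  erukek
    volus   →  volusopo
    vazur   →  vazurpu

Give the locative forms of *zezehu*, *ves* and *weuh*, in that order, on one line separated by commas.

Looking at the final sound of each stem: -opo when the stem ends in a sibilant (*joumaz*, *volus*); -pu when the stem ends in a non-sibilant consonant (*peh*, *vazur*); -kek when the stem ends in a vowel (*lohuza*, *eru*).
*zezehu* — final sound /u/ (a vowel) → -kek → *zezehukek*.
Since the final sound of *ves* is /s/ (a sibilant), it takes -opo, giving *vesopo*.
Since the final sound of *weuh* is /h/ (a non-sibilant consonant), it takes -pu, giving *weuhpu*.

zezehukek, vesopo, weuhpu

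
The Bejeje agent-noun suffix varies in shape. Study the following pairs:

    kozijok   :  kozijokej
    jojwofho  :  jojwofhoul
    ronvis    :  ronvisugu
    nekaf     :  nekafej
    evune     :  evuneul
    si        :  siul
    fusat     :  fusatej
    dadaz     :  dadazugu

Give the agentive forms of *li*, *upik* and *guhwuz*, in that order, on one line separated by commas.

The alternation tracks the final sound of the stem — -ugu when the stem ends in a sibilant (*ronvis*, *dadaz*); -ej when the stem ends in a non-sibilant consonant (*kozijok*, *nekaf*, *fusat*); -ul when the stem ends in a vowel (*jojwofho*, *evune*, *si*).
The final sound of *li* is /i/, which is a vowel, so the suffix is -ul, giving *liul*.
*upik*: final sound = /k/, a non-sibilant consonant → -ej → *upikej*.
*guhwuz*: final sound = /z/, a sibilant → -ugu → *guhwuzugu*.

liul, upikej, guhwuzugu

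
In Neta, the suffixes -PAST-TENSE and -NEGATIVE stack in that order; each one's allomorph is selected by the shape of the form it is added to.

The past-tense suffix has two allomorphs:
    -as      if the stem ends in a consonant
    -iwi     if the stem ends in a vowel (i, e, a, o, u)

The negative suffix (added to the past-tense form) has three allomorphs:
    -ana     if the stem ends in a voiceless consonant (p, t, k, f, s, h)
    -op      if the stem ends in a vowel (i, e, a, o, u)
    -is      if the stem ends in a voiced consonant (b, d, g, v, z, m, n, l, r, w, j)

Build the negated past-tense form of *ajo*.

Since the final sound of *ajo* is /o/ (a vowel), it takes -iwi, giving *ajoiwi*.
The past-tense form *ajoiwi*: final sound = /i/, a vowel → -op → *ajoiwiop*.

ajoiwiop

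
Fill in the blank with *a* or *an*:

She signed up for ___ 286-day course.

a

The indefinite article is chosen by the initial *sound* of the following word, not its spelling.
The number *286* is spoken "two hundred …", beginning with /tuː/ — a consonant sound.
So the article is *a*: She signed up for a 286-day course.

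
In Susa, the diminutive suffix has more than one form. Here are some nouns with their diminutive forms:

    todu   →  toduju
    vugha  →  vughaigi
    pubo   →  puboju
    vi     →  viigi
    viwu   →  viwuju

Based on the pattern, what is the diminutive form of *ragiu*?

The pattern is rounding harmony: -ju when the last vowel of the stem is a rounded vowel (*todu*, *pubo*, *viwu*); -igi when the last vowel of the stem is an unrounded vowel (*vugha*, *vi*).
*ragiu*: last vowel = /u/, a rounded vowel → -ju → *ragiuju*.

ragiuju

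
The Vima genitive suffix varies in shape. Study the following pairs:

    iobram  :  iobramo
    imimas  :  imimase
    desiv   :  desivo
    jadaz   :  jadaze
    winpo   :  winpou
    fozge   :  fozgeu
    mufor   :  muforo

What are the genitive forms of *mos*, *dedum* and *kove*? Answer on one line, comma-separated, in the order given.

The suffix is conditioned by the final sound: -e when the stem ends in a sibilant (*imimas*, *jadaz*); -o when the stem ends in a non-sibilant consonant (*iobram*, *desiv*, *mufor*); -u when the stem ends in a vowel (*winpo*, *fozge*).
The final sound of *mos* is /s/, which is a sibilant, so the suffix is -e, giving *mose*.
*dedum* — final sound /m/ (a non-sibilant consonant) → -o → *dedumo*.
*kove* — final sound /e/ (a vowel) → -u → *koveu*.

mose, dedumo, koveu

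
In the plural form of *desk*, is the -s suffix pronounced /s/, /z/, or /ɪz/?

/s/

The stem *desk* ends in a voiceless non-sibilant consonant.
The plural suffix surfaces as /ɪz/ after sibilants, /s/ after other voiceless consonants, and /z/ after other voiced sounds.
So the plural -s on *desk* is pronounced /s/.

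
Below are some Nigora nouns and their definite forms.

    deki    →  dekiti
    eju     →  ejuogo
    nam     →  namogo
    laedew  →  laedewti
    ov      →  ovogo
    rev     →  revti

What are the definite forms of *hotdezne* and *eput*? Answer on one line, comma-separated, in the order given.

The alternation tracks the last vowel of the stem — -ti when the last vowel of the stem is a front vowel (*deki*, *laedew*, *rev*); -ogo when the last vowel of the stem is a back vowel (*eju*, *nam*, *ov*).
*hotdezne* — last vowel /e/ (a front vowel) → -ti → *hotdezneti*.
Since the last vowel of *eput* is /u/ (a back vowel), it takes -ogo, giving *eputogo*.

hotdezneti, eputogo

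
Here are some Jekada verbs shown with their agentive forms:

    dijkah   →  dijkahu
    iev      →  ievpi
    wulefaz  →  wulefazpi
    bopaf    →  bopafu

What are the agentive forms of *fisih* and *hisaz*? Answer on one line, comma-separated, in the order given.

fisihu, hisazpi

Looking at the final consonant of each stem: -u when the stem ends in a voiceless consonant (*dijkah*, *bopaf*); -pi when the stem ends in a voiced consonant (*iev*, *wulefaz*).
The final consonant of *fisih* is /h/, which is voiceless, so the suffix is -u, giving *fisihu*.
*hisaz* — final consonant /z/ (voiced) → -pi → *hisazpi*.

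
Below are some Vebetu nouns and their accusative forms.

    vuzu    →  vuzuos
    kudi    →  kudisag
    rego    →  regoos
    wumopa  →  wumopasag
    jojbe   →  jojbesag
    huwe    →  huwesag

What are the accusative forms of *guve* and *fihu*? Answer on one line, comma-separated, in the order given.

guvesag, fihuos

Looking at the last vowel of each stem: -os when the last vowel of the stem is a rounded vowel (*vuzu*, *rego*); -sag when the last vowel of the stem is an unrounded vowel (*kudi*, *wumopa*, *jojbe*, *huwe*).
The last vowel of *guve* is /e/, which is an unrounded vowel, so the suffix is -sag, giving *guvesag*.
*fihu*: last vowel = /u/, a rounded vowel → -os → *fihuos*.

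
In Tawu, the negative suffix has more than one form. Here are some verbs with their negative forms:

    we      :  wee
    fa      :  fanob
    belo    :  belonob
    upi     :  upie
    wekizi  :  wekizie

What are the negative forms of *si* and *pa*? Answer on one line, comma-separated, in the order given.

The pattern is front/back vowel harmony: -e when the last vowel of the stem is a front vowel (*we*, *upi*, *wekizi*); -nob when the last vowel of the stem is a back vowel (*fa*, *belo*).
The last vowel of *si* is /i/, which is a front vowel, so the suffix is -e, giving *sie*.
*pa* — last vowel /a/ (a back vowel) → -nob → *panob*.

sie, panob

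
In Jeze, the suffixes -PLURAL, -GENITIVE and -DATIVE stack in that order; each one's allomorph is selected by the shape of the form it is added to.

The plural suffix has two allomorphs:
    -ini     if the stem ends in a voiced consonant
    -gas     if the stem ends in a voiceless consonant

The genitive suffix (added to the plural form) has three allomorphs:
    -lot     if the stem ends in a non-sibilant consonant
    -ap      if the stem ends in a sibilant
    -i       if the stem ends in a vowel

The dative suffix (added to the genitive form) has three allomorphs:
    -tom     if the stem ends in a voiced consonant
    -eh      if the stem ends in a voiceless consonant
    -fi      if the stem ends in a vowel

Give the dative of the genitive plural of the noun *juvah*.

juvahgasapeh

*juvah* — final consonant /h/ (voiceless) → -gas → *juvahgas*.
The final sound of the plural form *juvahgas* is /s/, which is a sibilant, so the genitive suffix is -ap, giving *juvahgasap*.
Since the final sound of the genitive form *juvahgasap* is /p/ (a voiceless consonant), it takes -eh, giving *juvahgasapeh*.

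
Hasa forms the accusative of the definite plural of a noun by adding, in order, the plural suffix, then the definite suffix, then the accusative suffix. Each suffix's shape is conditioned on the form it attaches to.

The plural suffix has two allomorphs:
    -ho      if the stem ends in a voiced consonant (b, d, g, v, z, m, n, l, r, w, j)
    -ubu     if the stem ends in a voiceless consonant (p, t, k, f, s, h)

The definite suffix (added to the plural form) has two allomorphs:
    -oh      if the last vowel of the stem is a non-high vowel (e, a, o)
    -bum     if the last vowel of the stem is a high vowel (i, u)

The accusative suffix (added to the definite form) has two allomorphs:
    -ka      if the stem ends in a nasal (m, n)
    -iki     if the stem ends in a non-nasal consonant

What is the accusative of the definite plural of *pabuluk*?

*pabuluk*: final consonant = /k/, voiceless → -ubu → *pabulukubu*.
The plural form *pabulukubu*: last vowel = /u/, a high vowel → -bum → *pabulukububum*.
The definite form *pabulukububum* — final consonant /m/ (a nasal) → -ka → *pabulukububumka*.

pabulukububumka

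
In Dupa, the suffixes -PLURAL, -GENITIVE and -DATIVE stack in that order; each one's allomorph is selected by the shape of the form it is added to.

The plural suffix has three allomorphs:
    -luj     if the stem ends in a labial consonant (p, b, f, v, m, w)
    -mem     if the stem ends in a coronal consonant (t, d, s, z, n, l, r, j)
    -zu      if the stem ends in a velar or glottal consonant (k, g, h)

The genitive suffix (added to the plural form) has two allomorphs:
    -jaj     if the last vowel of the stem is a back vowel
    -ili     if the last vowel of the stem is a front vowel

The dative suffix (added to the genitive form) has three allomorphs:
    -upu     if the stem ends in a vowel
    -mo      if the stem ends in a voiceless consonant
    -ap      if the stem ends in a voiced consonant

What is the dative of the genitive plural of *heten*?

hetenmemiliupu

*heten*: final consonant = /n/, coronal → -mem → *hetenmem*.
Since the last vowel of the plural form *hetenmem* is /e/ (a front vowel), it takes -ili, giving *hetenmemili*.
The final sound of the genitive form *hetenmemili* is /i/, which is a vowel, so the dative suffix is -upu, giving *hetenmemiliupu*.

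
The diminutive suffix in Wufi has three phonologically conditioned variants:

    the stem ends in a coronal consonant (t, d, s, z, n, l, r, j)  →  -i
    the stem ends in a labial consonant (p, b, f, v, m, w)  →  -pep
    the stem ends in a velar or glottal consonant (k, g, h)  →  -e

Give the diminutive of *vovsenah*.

*vovsenah* — final consonant /h/ (velar/glottal) → -e → *vovsenahe*.

vovsenahe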